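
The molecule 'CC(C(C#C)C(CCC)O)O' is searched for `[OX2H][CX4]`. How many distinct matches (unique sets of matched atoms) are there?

2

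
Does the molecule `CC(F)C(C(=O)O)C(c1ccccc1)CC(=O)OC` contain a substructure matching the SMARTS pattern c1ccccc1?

Yes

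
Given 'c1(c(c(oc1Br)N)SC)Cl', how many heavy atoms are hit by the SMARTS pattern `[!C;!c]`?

The query [!C;!c] means: neither aliphatic nor aromatic carbon — same as [!#6].
Check the 10 heavy atoms by environment: 1× o (aromatic) → match; 4× c (aromatic) → no; 1× Br → match; 1× N → match; 1× Cl → match; 1× S → match; 1× C → no.
Summing the matching environments: 1 + 1 + 1 + 1 + 1 = 5 matching atoms.

5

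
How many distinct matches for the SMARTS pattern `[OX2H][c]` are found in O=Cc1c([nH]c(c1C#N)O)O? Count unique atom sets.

2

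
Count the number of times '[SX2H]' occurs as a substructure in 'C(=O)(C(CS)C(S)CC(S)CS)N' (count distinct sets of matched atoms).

[SX2H] is the SMARTS for a thiol: an aliphatic sulfur with two connections, one being H.
The molecule carries 4 separate instances of a thiol (-SH) meeting every constraint; each maps to a distinct set of atoms, giving 4 matches.

4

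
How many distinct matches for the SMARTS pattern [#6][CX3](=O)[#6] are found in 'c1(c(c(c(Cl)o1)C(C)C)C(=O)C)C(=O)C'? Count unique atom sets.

[#6][CX3](=O)[#6] is the SMARTS for a ketone: a carbonyl carbon (no H) flanked by two carbons.
The molecule carries 2 separate instances of an acetyl/ketone group (-C(=O)CH3) meeting every constraint; each maps to a distinct set of atoms, giving 2 matches.

2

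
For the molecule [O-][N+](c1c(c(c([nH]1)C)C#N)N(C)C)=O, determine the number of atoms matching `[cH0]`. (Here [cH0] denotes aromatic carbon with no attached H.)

The query [cH0] means: aromatic carbon with no attached hydrogen (substituted or ring-fusion).
Check the 14 heavy atoms by environment: 1× n (aromatic, H1) → no; 4× c (aromatic, H0) → match; 3× C (H3) → no; 2× N (H0) → no; 1× C (H0) → no; 1× N (charge +1, H0) → no; 1× O (charge -1, H0) → no; 1× O (H0) → no.
That gives 4 matching atoms.

4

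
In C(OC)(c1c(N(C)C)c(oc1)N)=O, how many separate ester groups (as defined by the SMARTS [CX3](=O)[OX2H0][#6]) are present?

1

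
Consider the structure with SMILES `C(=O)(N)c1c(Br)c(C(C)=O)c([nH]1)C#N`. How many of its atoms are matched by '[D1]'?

The query [D1] means: atom with exactly one heavy-atom neighbour (degree 1).
Check the 14 heavy atoms by environment: 1× n (aromatic, D2) → no; 4× c (aromatic, D3) → no; 1× Br (D1) → match; 2× C (D3) → no; 2× O (D1) → match; 1× C (D1) → match; 1× C (D2) → no; 2× N (D1) → match.
Summing the matching environments: 1 + 2 + 1 + 2 = 6 matching atoms.

6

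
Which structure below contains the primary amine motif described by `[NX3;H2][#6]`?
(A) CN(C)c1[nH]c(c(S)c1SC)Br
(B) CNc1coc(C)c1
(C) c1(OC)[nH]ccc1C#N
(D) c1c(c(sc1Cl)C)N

D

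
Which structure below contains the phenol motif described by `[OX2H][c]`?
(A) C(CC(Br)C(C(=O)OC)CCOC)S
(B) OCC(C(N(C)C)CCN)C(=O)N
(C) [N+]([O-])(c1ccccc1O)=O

C

[OX2H][c] describes a hydroxyl oxygen attached to an aromatic carbon (a phenol).
(A) has a methoxy ether (-OCH3) but the oxygen has H0, not H1.
(B) has a hydroxyl group (-OH) but the -OH is on an aliphatic carbon, not an aromatic c.
(C) contains a hydroxyl group (-OH), which satisfies every atom and bond constraint.
So the answer is (C).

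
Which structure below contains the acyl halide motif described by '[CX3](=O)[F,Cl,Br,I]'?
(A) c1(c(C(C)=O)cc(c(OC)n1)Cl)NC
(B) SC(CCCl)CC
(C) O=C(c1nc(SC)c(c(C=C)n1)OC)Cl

C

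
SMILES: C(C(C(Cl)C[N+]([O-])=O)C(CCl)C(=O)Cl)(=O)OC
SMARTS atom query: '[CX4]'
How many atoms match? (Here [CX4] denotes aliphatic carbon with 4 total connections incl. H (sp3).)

6

The query [CX4] means: C with X4: aliphatic carbon with exactly 4 total connections (bonds + H).
Check the 17 heavy atoms by environment: 6× C (X4) → match; 3× Cl (X1) → no; 2× C (X3) → no; 3× O (X1) → no; 1× O (X2) → no; 1× N (charge +1, X3) → no; 1× O (charge -1, X1) → no.
That gives 6 matching atoms.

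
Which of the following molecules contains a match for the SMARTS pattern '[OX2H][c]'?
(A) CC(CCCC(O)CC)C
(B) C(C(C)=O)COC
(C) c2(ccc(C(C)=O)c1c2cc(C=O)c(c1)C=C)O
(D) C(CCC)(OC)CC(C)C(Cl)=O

C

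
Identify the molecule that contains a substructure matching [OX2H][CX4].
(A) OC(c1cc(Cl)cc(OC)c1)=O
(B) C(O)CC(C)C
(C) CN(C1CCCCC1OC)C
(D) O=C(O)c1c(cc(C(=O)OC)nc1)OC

B

[OX2H][CX4] describes a hydroxyl oxygen bound to an sp3 (X4) carbon (an aliphatic alcohol).
(A) has a carboxylic acid group (-C(=O)OH) but the -OH is on a CX3 carbonyl carbon, not a CX4 carbon.
(B) contains a hydroxyl group (-OH), which satisfies every atom and bond constraint.
(C) has a methoxy ether (-OCH3) but the oxygen has H0 (ether), not H1.
(D) has a methoxy ether (-OCH3) but the oxygen has H0 (ether), not H1.
So the answer is (B).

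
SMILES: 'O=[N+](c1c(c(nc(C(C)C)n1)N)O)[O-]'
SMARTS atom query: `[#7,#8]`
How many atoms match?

7

The query [#7,#8] means: nitrogen or oxygen (comma = OR).
Check the 14 heavy atoms by environment: 2× n (aromatic) → match; 4× c (aromatic) → no; 1× N → match; 2× O → match; 3× C → no; 1× N (charge +1) → match; 1× O (charge -1) → match.
Summing the matching environments: 2 + 1 + 2 + 1 + 1 = 7 matching atoms.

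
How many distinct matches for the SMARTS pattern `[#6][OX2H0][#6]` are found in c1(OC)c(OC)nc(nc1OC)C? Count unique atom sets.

[#6][OX2H0][#6] is the SMARTS for an ether: an aliphatic oxygen bridging two carbons with no H on the oxygen.
The molecule carries 3 separate instances of a methoxy ether (-OCH3) meeting every constraint; each maps to a distinct set of atoms, giving 3 matches.

3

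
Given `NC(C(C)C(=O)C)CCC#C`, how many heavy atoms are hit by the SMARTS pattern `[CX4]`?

6

The query [CX4] means: C with X4: aliphatic carbon with exactly 4 total connections (bonds + H).
Check the 11 heavy atoms by environment: 6× C (X4) → match; 1× C (X3) → no; 1× O (X1) → no; 1× N (X3) → no; 2× C (X2) → no.
That gives 6 matching atoms.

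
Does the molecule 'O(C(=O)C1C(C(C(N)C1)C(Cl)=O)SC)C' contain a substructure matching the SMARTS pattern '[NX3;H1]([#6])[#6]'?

The pattern [NX3;H1]([#6])[#6] describes a trivalent nitrogen with one H, bonded to two carbons — a secondary amine.
The closest candidate here is a primary amino group (-NH2), but the nitrogen has H2 and only one carbon neighbour. No other fragment satisfies the full query, so there is no match.

No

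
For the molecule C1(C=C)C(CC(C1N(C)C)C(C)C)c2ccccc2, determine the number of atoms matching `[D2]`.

Check the 19 heavy atoms by environment: 5× C (D3) → no; 2× C (D2) → match; 5× C (D1) → no; 1× N (D3) → no; 1× c (aromatic, D3) → no; 5× c (aromatic, D2) → match.
Summing the matching environments: 2 + 5 = 7 matching atoms.

7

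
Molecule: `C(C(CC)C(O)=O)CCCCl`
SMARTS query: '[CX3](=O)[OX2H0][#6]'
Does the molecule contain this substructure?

No

The pattern [CX3](=O)[OX2H0][#6] describes a carbonyl carbon bonded to an oxygen that is itself bonded to carbon (no H on that O) — an ester.
The closest candidate here is a carboxylic acid group (-C(=O)OH), but the singly-bonded O carries H (OX2H1, not H0). No other fragment satisfies the full query, so there is no match.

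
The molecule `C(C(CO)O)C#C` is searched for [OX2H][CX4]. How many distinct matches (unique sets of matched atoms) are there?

2

[OX2H][CX4] is the SMARTS for an aliphatic alcohol: a hydroxyl oxygen bound to an sp3 (X4) carbon.
The molecule carries 2 separate instances of a hydroxyl group (-OH) meeting every constraint; each maps to a distinct set of atoms, giving 2 matches.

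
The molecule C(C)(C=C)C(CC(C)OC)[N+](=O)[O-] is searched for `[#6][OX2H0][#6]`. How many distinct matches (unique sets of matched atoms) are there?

[#6][OX2H0][#6] is the SMARTS for an ether: an aliphatic oxygen bridging two carbons with no H on the oxygen.
Exactly one fragment in the molecule meets all constraints, giving 1 match.

1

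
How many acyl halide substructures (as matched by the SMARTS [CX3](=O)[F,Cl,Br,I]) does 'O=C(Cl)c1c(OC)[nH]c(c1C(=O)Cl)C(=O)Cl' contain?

3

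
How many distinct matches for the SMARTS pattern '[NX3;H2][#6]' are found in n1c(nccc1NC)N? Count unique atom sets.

[NX3;H2][#6] is the SMARTS for a primary amine: a trivalent nitrogen with two H attached to carbon.
Exactly one fragment in the molecule meets all constraints, giving 1 match.

1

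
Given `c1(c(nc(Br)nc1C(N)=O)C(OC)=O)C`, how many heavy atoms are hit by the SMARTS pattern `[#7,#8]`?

The query [#7,#8] means: nitrogen or oxygen (comma = OR).
Check the 15 heavy atoms by environment: 2× n (aromatic) → match; 4× c (aromatic) → no; 4× C → no; 3× O → match; 1× N → match; 1× Br → no.
Summing the matching environments: 2 + 3 + 1 = 6 matching atoms.

6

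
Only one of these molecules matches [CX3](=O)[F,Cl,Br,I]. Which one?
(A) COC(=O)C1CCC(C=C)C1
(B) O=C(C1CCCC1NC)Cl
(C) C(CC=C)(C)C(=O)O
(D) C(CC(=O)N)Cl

B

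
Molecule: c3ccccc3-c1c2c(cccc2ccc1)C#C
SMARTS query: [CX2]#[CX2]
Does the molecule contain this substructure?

Yes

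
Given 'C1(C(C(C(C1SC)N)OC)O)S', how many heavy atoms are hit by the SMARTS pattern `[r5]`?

5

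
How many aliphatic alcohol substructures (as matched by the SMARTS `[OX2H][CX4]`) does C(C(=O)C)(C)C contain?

[OX2H][CX4] is the SMARTS for an aliphatic alcohol: a hydroxyl oxygen bound to an sp3 (X4) carbon.
No fragment in the molecule satisfies every constraint, giving 0 matches.

0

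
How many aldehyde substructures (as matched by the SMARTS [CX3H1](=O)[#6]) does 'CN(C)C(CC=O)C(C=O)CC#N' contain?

2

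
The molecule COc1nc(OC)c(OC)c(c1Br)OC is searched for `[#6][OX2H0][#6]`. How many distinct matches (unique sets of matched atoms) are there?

4

[#6][OX2H0][#6] is the SMARTS for an ether: an aliphatic oxygen bridging two carbons with no H on the oxygen.
The molecule carries 4 separate instances of a methoxy ether (-OCH3) meeting every constraint; each maps to a distinct set of atoms, giving 4 matches.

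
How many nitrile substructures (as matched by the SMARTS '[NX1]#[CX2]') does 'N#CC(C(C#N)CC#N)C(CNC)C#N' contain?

4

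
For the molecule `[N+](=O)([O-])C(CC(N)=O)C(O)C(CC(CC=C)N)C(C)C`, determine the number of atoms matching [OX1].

The query [OX1] means: aliphatic oxygen with one total connection — typically a carbonyl =O or an oxide.
Check the 20 heavy atoms by environment: 10× C (X4) → no; 1× O (X2) → no; 3× C (X3) → no; 1× N (charge +1, X3) → no; 1× O (charge -1, X1) → match; 2× O (X1) → match; 2× N (X3) → no.
Summing the matching environments: 1 + 2 = 3 matching atoms.

3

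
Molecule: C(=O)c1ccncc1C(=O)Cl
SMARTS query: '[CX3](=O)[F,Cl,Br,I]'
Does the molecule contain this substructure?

The pattern [CX3](=O)[F,Cl,Br,I] describes a carbonyl carbon bonded to a halogen — an acyl halide.
The molecule carries an acyl chloride (-C(=O)Cl), whose atoms satisfy every constraint of the query, so the pattern matches.

Yes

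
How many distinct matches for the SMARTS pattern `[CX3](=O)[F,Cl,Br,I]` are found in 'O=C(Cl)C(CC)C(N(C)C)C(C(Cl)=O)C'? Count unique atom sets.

[CX3](=O)[F,Cl,Br,I] is the SMARTS for an acyl halide: a carbonyl carbon bonded to a halogen.
The molecule carries 2 separate instances of an acyl chloride (-C(=O)Cl) meeting every constraint; each maps to a distinct set of atoms, giving 2 matches.

2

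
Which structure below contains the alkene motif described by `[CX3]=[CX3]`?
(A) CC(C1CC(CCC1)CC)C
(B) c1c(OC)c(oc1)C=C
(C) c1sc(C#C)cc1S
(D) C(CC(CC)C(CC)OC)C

B

[CX3]=[CX3] describes a non-aromatic C=C double bond between two sp2 carbons (an alkene).
(A) has an ethyl group (-CH2CH3) but its C-C bond is a single bond between CX4 carbons, not CX3=CX3.
(B) contains a vinyl group (-CH=CH2), which satisfies every atom and bond constraint.
(C) has an ethynyl group (-C#CH) but the C-C bond is a triple bond, not a double bond.
(D) has an ethyl group (-CH2CH3) but its C-C bond is a single bond between CX4 carbons, not CX3=CX3.
So the answer is (B).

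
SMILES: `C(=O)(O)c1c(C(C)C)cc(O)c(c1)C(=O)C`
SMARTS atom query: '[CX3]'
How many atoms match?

2

The query [CX3] means: C with X3: aliphatic carbon with exactly 3 total connections.
Check the 16 heavy atoms by environment: 6× c (aromatic, X3) → no; 2× C (X3) → match; 2× O (X1) → no; 4× C (X4) → no; 2× O (X2) → no.
That gives 2 matching atoms.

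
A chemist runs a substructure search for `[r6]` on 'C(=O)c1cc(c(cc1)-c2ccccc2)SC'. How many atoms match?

The query [r6] means: r6 matches atoms in a six-membered ring.
Check the 16 heavy atoms by environment: 12× c (aromatic, in 6-ring) → match; 2× C (acyclic) → no; 1× O (acyclic) → no; 1× S (acyclic) → no.
That gives 12 matching atoms.

12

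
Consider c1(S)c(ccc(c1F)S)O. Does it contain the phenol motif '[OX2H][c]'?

The pattern [OX2H][c] describes a hydroxyl oxygen attached to an aromatic carbon — a phenol.
The molecule carries a hydroxyl group (-OH), whose atoms satisfy every constraint of the query, so the pattern matches.

Yes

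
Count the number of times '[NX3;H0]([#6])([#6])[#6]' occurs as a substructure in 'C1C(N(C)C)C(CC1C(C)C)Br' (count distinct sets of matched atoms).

1

[NX3;H0]([#6])([#6])[#6] is the SMARTS for a tertiary amine: a trivalent nitrogen with no H, bonded to three carbons.
Exactly one fragment in the molecule meets all constraints, giving 1 match.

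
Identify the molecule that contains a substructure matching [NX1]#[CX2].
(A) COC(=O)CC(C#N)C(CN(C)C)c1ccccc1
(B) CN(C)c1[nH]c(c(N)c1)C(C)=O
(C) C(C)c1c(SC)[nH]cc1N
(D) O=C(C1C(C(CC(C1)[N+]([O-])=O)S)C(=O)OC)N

A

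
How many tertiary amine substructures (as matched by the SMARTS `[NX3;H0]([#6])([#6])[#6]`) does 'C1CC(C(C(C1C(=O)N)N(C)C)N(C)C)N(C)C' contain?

3

[NX3;H0]([#6])([#6])[#6] is the SMARTS for a tertiary amine: a trivalent nitrogen with no H, bonded to three carbons.
The molecule carries 3 separate instances of a dimethylamino group (-N(CH3)2) meeting every constraint; each maps to a distinct set of atoms, giving 3 matches.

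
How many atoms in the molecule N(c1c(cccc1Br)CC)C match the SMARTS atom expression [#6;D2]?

4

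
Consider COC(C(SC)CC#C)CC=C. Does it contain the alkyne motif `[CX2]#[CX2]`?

The pattern [CX2]#[CX2] describes a carbon-carbon triple bond — an alkyne.
The molecule carries an ethynyl group (-C#CH), whose atoms satisfy every constraint of the query, so the pattern matches.

Yes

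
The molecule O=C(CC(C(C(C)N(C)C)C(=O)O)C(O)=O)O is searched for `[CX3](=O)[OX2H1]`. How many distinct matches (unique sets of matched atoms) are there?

[CX3](=O)[OX2H1] is the SMARTS for a carboxylic acid: an sp2 carbon double-bonded to O and single-bonded to an -OH oxygen.
The molecule carries 3 separate instances of a carboxylic acid group (-C(=O)OH) meeting every constraint; each maps to a distinct set of atoms, giving 3 matches.

3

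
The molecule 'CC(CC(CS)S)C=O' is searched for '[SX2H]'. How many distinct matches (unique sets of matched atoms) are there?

2

[SX2H] is the SMARTS for a thiol: an aliphatic sulfur with two connections, one being H.
The molecule carries 2 separate instances of a thiol (-SH) meeting every constraint; each maps to a distinct set of atoms, giving 2 matches.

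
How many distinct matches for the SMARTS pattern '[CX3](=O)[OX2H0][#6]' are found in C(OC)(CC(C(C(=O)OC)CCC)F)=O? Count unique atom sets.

[CX3](=O)[OX2H0][#6] is the SMARTS for an ester: a carbonyl carbon bonded to an oxygen that is itself bonded to carbon (no H on that O).
The molecule carries 2 separate instances of a methyl-ester group (-C(=O)OCH3) meeting every constraint; each maps to a distinct set of atoms, giving 2 matches.

2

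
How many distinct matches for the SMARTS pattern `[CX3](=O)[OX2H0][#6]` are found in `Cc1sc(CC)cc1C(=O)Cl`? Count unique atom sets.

0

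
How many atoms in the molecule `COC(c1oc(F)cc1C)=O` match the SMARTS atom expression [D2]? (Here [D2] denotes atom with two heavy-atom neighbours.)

3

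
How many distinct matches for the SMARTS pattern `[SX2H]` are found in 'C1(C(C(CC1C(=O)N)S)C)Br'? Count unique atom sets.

1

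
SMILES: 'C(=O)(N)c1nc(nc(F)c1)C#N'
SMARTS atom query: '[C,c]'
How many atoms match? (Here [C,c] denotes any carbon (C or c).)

Check the 12 heavy atoms by environment: 2× n (aromatic) → no; 4× c (aromatic) → match; 2× C → match; 2× N → no; 1× O → no; 1× F → no.
Summing the matching environments: 4 + 2 = 6 matching atoms.

6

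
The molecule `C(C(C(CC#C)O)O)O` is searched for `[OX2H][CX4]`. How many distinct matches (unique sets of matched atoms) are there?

3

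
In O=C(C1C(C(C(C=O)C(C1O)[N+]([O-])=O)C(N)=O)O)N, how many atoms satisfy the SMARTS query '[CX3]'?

3

The query [CX3] means: C with X3: aliphatic carbon with exactly 3 total connections.
Check the 19 heavy atoms by environment: 6× C (X4) → no; 1× N (charge +1, X3) → no; 1× O (charge -1, X1) → no; 4× O (X1) → no; 2× O (X2) → no; 3× C (X3) → match; 2× N (X3) → no.
That gives 3 matching atoms.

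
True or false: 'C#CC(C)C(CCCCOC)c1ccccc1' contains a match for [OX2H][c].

The pattern [OX2H][c] describes a hydroxyl oxygen attached to an aromatic carbon — a phenol.
The closest candidate here is a methoxy ether (-OCH3), but the oxygen has H0, not H1. No other fragment satisfies the full query, so there is no match.

False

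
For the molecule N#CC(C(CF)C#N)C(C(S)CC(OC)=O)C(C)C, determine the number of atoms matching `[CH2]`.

2

The query [CH2] means: aliphatic carbon with exactly two hydrogens.
Check the 19 heavy atoms by environment: 2× C (H2) → match; 5× C (H1) → no; 3× C (H0) → no; 2× N (H0) → no; 2× O (H0) → no; 3× C (H3) → no; 1× F (H0) → no; 1× S (H1) → no.
That gives 2 matching atoms.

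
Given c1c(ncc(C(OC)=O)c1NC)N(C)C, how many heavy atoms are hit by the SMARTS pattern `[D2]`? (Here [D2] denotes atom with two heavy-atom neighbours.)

The query [D2] means: atom with exactly two heavy-atom neighbours.
Check the 15 heavy atoms by environment: 1× n (aromatic, D2) → match; 2× c (aromatic, D2) → match; 3× c (aromatic, D3) → no; 1× N (D2) → match; 4× C (D1) → no; 1× C (D3) → no; 1× O (D1) → no; 1× O (D2) → match; 1× N (D3) → no.
Summing the matching environments: 1 + 2 + 1 + 1 = 5 matching atoms.

5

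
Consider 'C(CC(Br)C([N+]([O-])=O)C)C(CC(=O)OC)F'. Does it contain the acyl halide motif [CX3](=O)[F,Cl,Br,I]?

The pattern [CX3](=O)[F,Cl,Br,I] describes a carbonyl carbon bonded to a halogen — an acyl halide.
The closest candidate here is a methyl-ester group (-C(=O)OCH3), but the carbonyl is bonded to -O-C, not to a halogen. No other fragment satisfies the full query, so there is no match.

No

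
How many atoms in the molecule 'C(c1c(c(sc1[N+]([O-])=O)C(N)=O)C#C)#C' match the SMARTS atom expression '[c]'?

Check the 15 heavy atoms by environment: 1× s (aromatic) → no; 4× c (aromatic) → match; 5× C → no; 2× O → no; 1× N → no; 1× N (charge +1) → no; 1× O (charge -1) → no.
That gives 4 matching atoms.

4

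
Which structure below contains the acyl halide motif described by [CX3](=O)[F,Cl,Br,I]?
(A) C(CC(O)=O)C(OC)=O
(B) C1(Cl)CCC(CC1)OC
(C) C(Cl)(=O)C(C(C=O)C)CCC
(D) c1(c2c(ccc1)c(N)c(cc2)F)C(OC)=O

[CX3](=O)[F,Cl,Br,I] describes a carbonyl carbon bonded to a halogen (an acyl halide).
(A) has a carboxylic acid group (-C(=O)OH) but the carbonyl is bonded to -OH, not to a halogen.
(B) has a chloro substituent but the Cl is not on a carbonyl carbon.
(C) contains an acyl chloride (-C(=O)Cl), which satisfies every atom and bond constraint.
(D) has a methyl-ester group (-C(=O)OCH3) but the carbonyl is bonded to -O-C, not to a halogen.
So the answer is (C).

C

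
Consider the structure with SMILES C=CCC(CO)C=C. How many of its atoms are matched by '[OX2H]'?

The query [OX2H] means: aliphatic oxygen with two connections, one of which is H — an -OH oxygen.
Check the 8 heavy atoms by environment: 2× C (H2, X4) → no; 1× C (H1, X4) → no; 2× C (H1, X3) → no; 2× C (H2, X3) → no; 1× O (H1, X2) → match.
That gives 1 matching atom.

1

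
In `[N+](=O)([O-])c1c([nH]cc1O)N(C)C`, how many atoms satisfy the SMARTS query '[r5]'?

Check the 12 heavy atoms by environment: 1× n (aromatic, in 5-ring) → match; 4× c (aromatic, in 5-ring) → match; 2× O (acyclic) → no; 1× N (acyclic) → no; 2× C (acyclic) → no; 1× N (charge +1, acyclic) → no; 1× O (charge -1, acyclic) → no.
Summing the matching environments: 1 + 4 = 5 matching atoms.

5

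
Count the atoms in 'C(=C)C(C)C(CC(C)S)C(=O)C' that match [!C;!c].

The query [!C;!c] means: neither aliphatic nor aromatic carbon — same as [!#6].
Check the 12 heavy atoms by environment: 10× C → no; 1× O → match; 1× S → match.
Summing the matching environments: 1 + 1 = 2 matching atoms.

2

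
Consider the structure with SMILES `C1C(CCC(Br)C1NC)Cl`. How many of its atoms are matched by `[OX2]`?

0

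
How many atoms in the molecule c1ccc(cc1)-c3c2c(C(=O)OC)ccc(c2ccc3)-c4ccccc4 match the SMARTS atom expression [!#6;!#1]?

2

Check the 26 heavy atoms by environment: 22× c (aromatic) → no; 2× C → no; 2× O → match.
That gives 2 matching atoms.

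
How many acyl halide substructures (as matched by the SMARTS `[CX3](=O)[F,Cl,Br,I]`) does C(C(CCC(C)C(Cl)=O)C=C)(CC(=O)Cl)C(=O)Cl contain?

[CX3](=O)[F,Cl,Br,I] is the SMARTS for an acyl halide: a carbonyl carbon bonded to a halogen.
The molecule carries 3 separate instances of an acyl chloride (-C(=O)Cl) meeting every constraint; each maps to a distinct set of atoms, giving 3 matches.

3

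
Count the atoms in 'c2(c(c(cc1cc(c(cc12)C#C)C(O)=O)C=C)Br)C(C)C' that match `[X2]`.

Check the 21 heavy atoms by environment: 10× c (aromatic, X3) → no; 3× C (X3) → no; 1× O (X1) → no; 1× O (X2) → match; 3× C (X4) → no; 2× C (X2) → match; 1× Br (X1) → no.
Summing the matching environments: 1 + 2 = 3 matching atoms.

3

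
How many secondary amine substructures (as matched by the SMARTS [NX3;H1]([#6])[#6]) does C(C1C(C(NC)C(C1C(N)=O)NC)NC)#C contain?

3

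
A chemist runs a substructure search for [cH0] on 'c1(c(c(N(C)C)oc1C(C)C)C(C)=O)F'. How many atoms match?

4

The query [cH0] means: aromatic carbon with no attached hydrogen (substituted or ring-fusion).
Check the 15 heavy atoms by environment: 1× o (aromatic, H0) → no; 4× c (aromatic, H0) → match; 1× C (H1) → no; 5× C (H3) → no; 1× F (H0) → no; 1× N (H0) → no; 1× C (H0) → no; 1× O (H0) → no.
That gives 4 matching atoms.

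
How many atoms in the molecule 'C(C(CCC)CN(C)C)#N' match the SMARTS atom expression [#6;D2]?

4

The query [#6;D2] means: any carbon bonded to exactly two heavy atoms.
Check the 10 heavy atoms by environment: 4× C (D2) → match; 1× C (D3) → no; 1× N (D1) → no; 3× C (D1) → no; 1× N (D3) → no.
That gives 4 matching atoms.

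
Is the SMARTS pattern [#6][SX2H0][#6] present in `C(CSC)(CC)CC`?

The pattern [#6][SX2H0][#6] describes an aliphatic sulfur bridging two carbons with no H on the sulfur — a thioether.
The molecule carries a methylthio ether (-SCH3), whose atoms satisfy every constraint of the query, so the pattern matches.

Yes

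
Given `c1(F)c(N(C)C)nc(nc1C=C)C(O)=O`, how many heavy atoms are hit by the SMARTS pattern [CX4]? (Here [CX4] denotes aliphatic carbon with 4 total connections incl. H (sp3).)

Check the 15 heavy atoms by environment: 2× n (aromatic, X2) → no; 4× c (aromatic, X3) → no; 1× F (X1) → no; 3× C (X3) → no; 1× O (X1) → no; 1× O (X2) → no; 1× N (X3) → no; 2× C (X4) → match.
That gives 2 matching atoms.

2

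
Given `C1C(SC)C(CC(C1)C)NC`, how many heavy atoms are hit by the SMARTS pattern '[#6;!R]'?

3

Check the 11 heavy atoms by environment: 6× C (in 6-ring) → no; 1× N (acyclic) → no; 3× C (acyclic) → match; 1× S (acyclic) → no.
That gives 3 matching atoms.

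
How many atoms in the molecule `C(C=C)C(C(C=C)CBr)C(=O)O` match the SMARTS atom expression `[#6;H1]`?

The query [#6;H1] means: any carbon bearing exactly one hydrogen.
Check the 12 heavy atoms by environment: 4× C (H2) → no; 4× C (H1) → match; 1× C (H0) → no; 1× O (H0) → no; 1× O (H1) → no; 1× Br (H0) → no.
That gives 4 matching atoms.

4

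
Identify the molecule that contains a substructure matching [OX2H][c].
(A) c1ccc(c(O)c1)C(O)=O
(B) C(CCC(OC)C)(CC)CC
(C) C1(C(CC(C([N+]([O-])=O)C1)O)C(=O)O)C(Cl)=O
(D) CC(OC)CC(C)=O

[OX2H][c] describes a hydroxyl oxygen attached to an aromatic carbon (a phenol).
(A) contains a hydroxyl group (-OH), which satisfies every atom and bond constraint.
(B) has a methoxy ether (-OCH3) but the oxygen has H0, not H1.
(C) has a hydroxyl group (-OH) but the -OH is on an aliphatic carbon, not an aromatic c.
(D) has a methoxy ether (-OCH3) but the oxygen has H0, not H1.
So the answer is (A).

A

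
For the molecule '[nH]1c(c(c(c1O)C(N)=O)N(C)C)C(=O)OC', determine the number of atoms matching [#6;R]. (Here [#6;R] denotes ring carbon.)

4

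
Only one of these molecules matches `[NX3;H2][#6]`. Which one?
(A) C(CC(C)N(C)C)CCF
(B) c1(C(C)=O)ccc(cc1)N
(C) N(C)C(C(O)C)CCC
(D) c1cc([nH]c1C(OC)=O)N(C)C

[NX3;H2][#6] describes a trivalent nitrogen with two H attached to carbon (a primary amine).
(A) has a dimethylamino group (-N(CH3)2) but the nitrogen has H0, not H2.
(B) contains a primary amino group (-NH2), which satisfies every atom and bond constraint.
(C) has an N-methylamino group (-NHCH3) but the nitrogen bears two carbons and only one H (H1), not H2.
(D) has a dimethylamino group (-N(CH3)2) but the nitrogen has H0, not H2.
So the answer is (B).

B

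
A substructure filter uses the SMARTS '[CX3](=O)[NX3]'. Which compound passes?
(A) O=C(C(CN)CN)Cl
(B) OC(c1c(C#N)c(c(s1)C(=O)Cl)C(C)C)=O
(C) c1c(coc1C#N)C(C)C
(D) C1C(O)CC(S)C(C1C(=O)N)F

D

[CX3](=O)[NX3] describes a carbonyl carbon bonded to a trivalent nitrogen (an amide).
(A) has a primary amino group (-NH2) but the -NH2 is not attached to a carbonyl carbon.
(B) has a nitrile (-C#N) but the nitrile N is NX1 (triple-bonded), not NX3.
(C) has a nitrile (-C#N) but the nitrile N is NX1 (triple-bonded), not NX3.
(D) contains a primary amide (-C(=O)NH2), which satisfies every atom and bond constraint.
So the answer is (D).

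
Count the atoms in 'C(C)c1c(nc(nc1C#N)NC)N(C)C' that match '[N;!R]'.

Check the 15 heavy atoms by environment: 2× n (aromatic, in 6-ring) → no; 4× c (aromatic, in 6-ring) → no; 6× C (acyclic) → no; 3× N (acyclic) → match.
That gives 3 matching atoms.

3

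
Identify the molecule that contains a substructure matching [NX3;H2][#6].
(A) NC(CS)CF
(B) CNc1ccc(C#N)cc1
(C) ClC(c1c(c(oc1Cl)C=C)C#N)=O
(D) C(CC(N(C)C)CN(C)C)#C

[NX3;H2][#6] describes a trivalent nitrogen with two H attached to carbon (a primary amine).
(A) contains a primary amino group (-NH2), which satisfies every atom and bond constraint.
(B) has an N-methylamino group (-NHCH3) but the nitrogen bears two carbons and only one H (H1), not H2.
(C) has a nitrile (-C#N) but the nitrogen is NX1 (triple-bonded), not NX3 with two H.
(D) has a dimethylamino group (-N(CH3)2) but the nitrogen has H0, not H2.
So the answer is (A).

A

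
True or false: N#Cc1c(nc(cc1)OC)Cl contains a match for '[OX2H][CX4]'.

The pattern [OX2H][CX4] describes a hydroxyl oxygen bound to an sp3 (X4) carbon — an aliphatic alcohol.
The closest candidate here is a methoxy ether (-OCH3), but the oxygen has H0 (ether), not H1. No other fragment satisfies the full query, so there is no match.

False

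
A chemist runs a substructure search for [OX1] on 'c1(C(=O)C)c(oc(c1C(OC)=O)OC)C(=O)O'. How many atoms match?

3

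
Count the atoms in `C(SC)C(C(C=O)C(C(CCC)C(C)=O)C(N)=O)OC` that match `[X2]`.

2

The query [X2] means: any atom with exactly two total connections (bonds + H).
Check the 20 heavy atoms by environment: 11× C (X4) → no; 3× C (X3) → no; 3× O (X1) → no; 1× N (X3) → no; 1× S (X2) → match; 1× O (X2) → match.
Summing the matching environments: 1 + 1 = 2 matching atoms.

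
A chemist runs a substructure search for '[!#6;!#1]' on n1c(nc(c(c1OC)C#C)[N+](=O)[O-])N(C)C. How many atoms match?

The query [!#6;!#1] means: not carbon and not hydrogen — any heteroatom.
Check the 16 heavy atoms by environment: 2× n (aromatic) → match; 4× c (aromatic) → no; 1× N (charge +1) → match; 1× O (charge -1) → match; 2× O → match; 5× C → no; 1× N → match.
Summing the matching environments: 2 + 1 + 1 + 2 + 1 = 7 matching atoms.

7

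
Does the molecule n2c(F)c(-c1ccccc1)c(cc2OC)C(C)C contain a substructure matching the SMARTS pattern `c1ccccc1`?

Yes

The pattern c1ccccc1 describes six aromatic carbons in a ring — a benzene ring.
The molecule carries a phenyl ring, whose atoms satisfy every constraint of the query, so the pattern matches.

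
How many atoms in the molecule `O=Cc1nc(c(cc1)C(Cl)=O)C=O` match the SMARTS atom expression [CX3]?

The query [CX3] means: C with X3: aliphatic carbon with exactly 3 total connections.
Check the 13 heavy atoms by environment: 1× n (aromatic, X2) → no; 5× c (aromatic, X3) → no; 3× C (X3) → match; 3× O (X1) → no; 1× Cl (X1) → no.
That gives 3 matching atoms.

3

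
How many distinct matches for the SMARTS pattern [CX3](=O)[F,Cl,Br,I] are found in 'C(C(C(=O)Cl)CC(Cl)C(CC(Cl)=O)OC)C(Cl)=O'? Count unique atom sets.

3

[CX3](=O)[F,Cl,Br,I] is the SMARTS for an acyl halide: a carbonyl carbon bonded to a halogen.
The molecule carries 3 separate instances of an acyl chloride (-C(=O)Cl) meeting every constraint; each maps to a distinct set of atoms, giving 3 matches.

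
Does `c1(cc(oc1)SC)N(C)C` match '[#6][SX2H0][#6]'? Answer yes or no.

The pattern [#6][SX2H0][#6] describes an aliphatic sulfur bridging two carbons with no H on the sulfur — a thioether.
The molecule carries a methylthio ether (-SCH3), whose atoms satisfy every constraint of the query, so the pattern matches.

Yes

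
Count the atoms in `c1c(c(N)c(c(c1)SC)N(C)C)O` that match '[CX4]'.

3

Check the 13 heavy atoms by environment: 6× c (aromatic, X3) → no; 1× O (X2) → no; 2× N (X3) → no; 3× C (X4) → match; 1× S (X2) → no.
That gives 3 matching atoms.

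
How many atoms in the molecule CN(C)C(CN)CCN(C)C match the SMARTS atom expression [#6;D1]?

Check the 11 heavy atoms by environment: 3× C (D2) → no; 1× C (D3) → no; 2× N (D3) → no; 4× C (D1) → match; 1× N (D1) → no.
That gives 4 matching atoms.

4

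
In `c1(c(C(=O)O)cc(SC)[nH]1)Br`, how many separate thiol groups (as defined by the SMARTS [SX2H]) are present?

0

[SX2H] is the SMARTS for a thiol: an aliphatic sulfur with two connections, one being H.
The molecule has a methylthio ether (-SCH3), but the sulfur has H0 (bonded to two carbons), not H1; nothing else fits, so there are 0 matches.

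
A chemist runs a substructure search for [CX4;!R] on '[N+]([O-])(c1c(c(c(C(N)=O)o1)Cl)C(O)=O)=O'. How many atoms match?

0

Check the 15 heavy atoms by environment: 1× o (aromatic, X2, in 5-ring) → no; 4× c (aromatic, X3, in 5-ring) → no; 1× Cl (X1, acyclic) → no; 2× C (X3, acyclic) → no; 3× O (X1, acyclic) → no; 1× O (X2, acyclic) → no; 1× N (charge +1, X3, acyclic) → no; 1× O (charge -1, X1, acyclic) → no; 1× N (X3, acyclic) → no.
No environment satisfies the query, so 0 matching atoms.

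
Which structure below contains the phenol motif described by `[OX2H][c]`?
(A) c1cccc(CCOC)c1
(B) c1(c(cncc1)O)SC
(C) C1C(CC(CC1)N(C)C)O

[OX2H][c] describes a hydroxyl oxygen attached to an aromatic carbon (a phenol).
(A) has a methoxy ether (-OCH3) but the oxygen has H0, not H1.
(B) contains a hydroxyl group (-OH), which satisfies every atom and bond constraint.
(C) has a hydroxyl group (-OH) but the -OH is on an aliphatic carbon, not an aromatic c.
So the answer is (B).

B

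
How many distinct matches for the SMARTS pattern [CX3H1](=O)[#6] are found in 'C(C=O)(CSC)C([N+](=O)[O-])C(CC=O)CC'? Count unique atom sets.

2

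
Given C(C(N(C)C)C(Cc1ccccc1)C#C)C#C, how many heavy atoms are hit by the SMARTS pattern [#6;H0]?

The query [#6;H0] means: any carbon with no attached hydrogen.
Check the 17 heavy atoms by environment: 2× C (H2) → no; 4× C (H1) → no; 2× C (H0) → match; 1× c (aromatic, H0) → match; 5× c (aromatic, H1) → no; 1× N (H0) → no; 2× C (H3) → no.
Summing the matching environments: 2 + 1 = 3 matching atoms.

3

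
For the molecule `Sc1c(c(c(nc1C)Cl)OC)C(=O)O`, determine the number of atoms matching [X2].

4

The query [X2] means: any atom with exactly two total connections (bonds + H).
Check the 14 heavy atoms by environment: 1× n (aromatic, X2) → match; 5× c (aromatic, X3) → no; 1× C (X3) → no; 1× O (X1) → no; 2× O (X2) → match; 2× C (X4) → no; 1× Cl (X1) → no; 1× S (X2) → match.
Summing the matching environments: 1 + 2 + 1 = 4 matching atoms.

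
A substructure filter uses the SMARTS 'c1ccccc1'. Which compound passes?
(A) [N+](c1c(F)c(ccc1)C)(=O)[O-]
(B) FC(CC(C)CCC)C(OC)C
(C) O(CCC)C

A

c1ccccc1 describes six aromatic carbons in a ring (a benzene ring).
(A) contains the required atom environment, so the pattern matches.
(B) has a methyl group (-CH3) but no six-membered all-carbon aromatic ring is present.
(C) has a methyl group (-CH3) but no six-membered all-carbon aromatic ring is present.
So the answer is (A).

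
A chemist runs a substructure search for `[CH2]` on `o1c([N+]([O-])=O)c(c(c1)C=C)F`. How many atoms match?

1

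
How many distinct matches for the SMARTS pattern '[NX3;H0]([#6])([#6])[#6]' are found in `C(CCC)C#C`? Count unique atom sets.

0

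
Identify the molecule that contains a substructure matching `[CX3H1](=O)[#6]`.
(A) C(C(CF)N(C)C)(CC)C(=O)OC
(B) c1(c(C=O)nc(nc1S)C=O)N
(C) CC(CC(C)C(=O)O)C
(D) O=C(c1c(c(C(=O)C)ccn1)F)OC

[CX3H1](=O)[#6] describes an sp2 carbon with one H, double-bonded to O and single-bonded to carbon (an aldehyde).
(A) has a methyl-ester group (-C(=O)OCH3) but the carbonyl carbon has H0, not H1.
(B) contains an aldehyde (-CHO), which satisfies every atom and bond constraint.
(C) has a carboxylic acid group (-C(=O)OH) but the carbonyl carbon has H0 and is bonded to O, not H1.
(D) has a methyl-ester group (-C(=O)OCH3) but the carbonyl carbon has H0, not H1.
So the answer is (B).

B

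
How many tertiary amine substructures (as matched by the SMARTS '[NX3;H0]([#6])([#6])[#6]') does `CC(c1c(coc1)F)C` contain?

[NX3;H0]([#6])([#6])[#6] is the SMARTS for a tertiary amine: a trivalent nitrogen with no H, bonded to three carbons.
No fragment in the molecule satisfies every constraint, giving 0 matches.

0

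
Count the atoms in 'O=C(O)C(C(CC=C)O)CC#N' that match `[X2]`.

The query [X2] means: any atom with exactly two total connections (bonds + H).
Check the 12 heavy atoms by environment: 4× C (X4) → no; 2× O (X2) → match; 3× C (X3) → no; 1× O (X1) → no; 1× C (X2) → match; 1× N (X1) → no.
Summing the matching environments: 2 + 1 = 3 matching atoms.

3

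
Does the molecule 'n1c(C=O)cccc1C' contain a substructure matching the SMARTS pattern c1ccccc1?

No

The pattern c1ccccc1 describes six aromatic carbons in a ring — a benzene ring.
The closest candidate here is a methyl group (-CH3), but no six-membered all-carbon aromatic ring is present. No other fragment satisfies the full query, so there is no match.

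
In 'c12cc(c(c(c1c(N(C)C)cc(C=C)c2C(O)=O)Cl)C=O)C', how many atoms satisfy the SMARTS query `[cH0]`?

8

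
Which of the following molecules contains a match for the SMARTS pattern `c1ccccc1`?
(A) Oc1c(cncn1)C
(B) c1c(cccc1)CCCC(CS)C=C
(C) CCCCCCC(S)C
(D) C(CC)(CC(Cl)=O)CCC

c1ccccc1 describes six aromatic carbons in a ring (a benzene ring).
(A) has a methyl group (-CH3) but no six-membered all-carbon aromatic ring is present.
(B) contains a phenyl ring, which satisfies every atom and bond constraint.
(C) has a methyl group (-CH3) but no six-membered all-carbon aromatic ring is present.
(D) has a methyl group (-CH3) but no six-membered all-carbon aromatic ring is present.
So the answer is (B).

B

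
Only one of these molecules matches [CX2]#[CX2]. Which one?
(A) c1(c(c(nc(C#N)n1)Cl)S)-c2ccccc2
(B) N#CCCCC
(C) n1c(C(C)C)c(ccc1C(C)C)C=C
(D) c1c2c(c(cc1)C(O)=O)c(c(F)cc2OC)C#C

D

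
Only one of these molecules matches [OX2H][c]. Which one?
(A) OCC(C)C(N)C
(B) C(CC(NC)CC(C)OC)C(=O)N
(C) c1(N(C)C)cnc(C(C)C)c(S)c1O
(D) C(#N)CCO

C

[OX2H][c] describes a hydroxyl oxygen attached to an aromatic carbon (a phenol).
(A) has a hydroxyl group (-OH) but the -OH is on an aliphatic carbon, not an aromatic c.
(B) has a methoxy ether (-OCH3) but the oxygen has H0, not H1.
(C) contains a hydroxyl group (-OH), which satisfies every atom and bond constraint.
(D) has a hydroxyl group (-OH) but the -OH is on an aliphatic carbon, not an aromatic c.
So the answer is (C).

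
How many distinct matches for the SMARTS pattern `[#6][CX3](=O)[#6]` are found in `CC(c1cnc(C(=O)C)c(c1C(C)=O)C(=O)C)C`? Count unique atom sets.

3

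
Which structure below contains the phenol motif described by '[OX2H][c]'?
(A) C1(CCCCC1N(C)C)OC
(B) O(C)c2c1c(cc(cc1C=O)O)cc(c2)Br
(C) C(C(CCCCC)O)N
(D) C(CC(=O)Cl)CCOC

B

[OX2H][c] describes a hydroxyl oxygen attached to an aromatic carbon (a phenol).
(A) has a methoxy ether (-OCH3) but the oxygen has H0, not H1.
(B) contains a hydroxyl group (-OH), which satisfies every atom and bond constraint.
(C) has a hydroxyl group (-OH) but the -OH is on an aliphatic carbon, not an aromatic c.
(D) has a methoxy ether (-OCH3) but the oxygen has H0, not H1.
So the answer is (B).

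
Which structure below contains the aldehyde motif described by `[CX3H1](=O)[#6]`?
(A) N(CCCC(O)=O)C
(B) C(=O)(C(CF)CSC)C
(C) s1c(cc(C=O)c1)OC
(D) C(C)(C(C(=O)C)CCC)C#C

[CX3H1](=O)[#6] describes an sp2 carbon with one H, double-bonded to O and single-bonded to carbon (an aldehyde).
(A) has a carboxylic acid group (-C(=O)OH) but the carbonyl carbon has H0 and is bonded to O, not H1.
(B) has an acetyl/ketone group (-C(=O)CH3) but the carbonyl carbon has H0 (two carbon neighbours), not H1.
(C) contains an aldehyde (-CHO), which satisfies every atom and bond constraint.
(D) has an acetyl/ketone group (-C(=O)CH3) but the carbonyl carbon has H0 (two carbon neighbours), not H1.
So the answer is (C).

C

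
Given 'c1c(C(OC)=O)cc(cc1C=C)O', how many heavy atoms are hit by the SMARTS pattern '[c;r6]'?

Check the 13 heavy atoms by environment: 6× c (aromatic, in 6-ring) → match; 4× C (acyclic) → no; 3× O (acyclic) → no.
That gives 6 matching atoms.

6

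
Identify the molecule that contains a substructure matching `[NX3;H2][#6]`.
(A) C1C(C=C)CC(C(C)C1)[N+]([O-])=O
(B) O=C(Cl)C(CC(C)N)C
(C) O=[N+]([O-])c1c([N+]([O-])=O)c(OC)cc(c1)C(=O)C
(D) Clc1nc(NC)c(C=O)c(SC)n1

B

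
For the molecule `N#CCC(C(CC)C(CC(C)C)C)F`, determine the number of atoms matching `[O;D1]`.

0

The query [O;D1] means: aliphatic oxygen bonded to exactly one heavy atom.
Check the 14 heavy atoms by environment: 4× C (D2) → no; 4× C (D3) → no; 1× N (D1) → no; 4× C (D1) → no; 1× F (D1) → no.
No environment satisfies the query, so 0 matching atoms.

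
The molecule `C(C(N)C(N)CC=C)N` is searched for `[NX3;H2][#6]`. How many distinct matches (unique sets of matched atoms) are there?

3

[NX3;H2][#6] is the SMARTS for a primary amine: a trivalent nitrogen with two H attached to carbon.
The molecule carries 3 separate instances of a primary amino group (-NH2) meeting every constraint; each maps to a distinct set of atoms, giving 3 matches.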